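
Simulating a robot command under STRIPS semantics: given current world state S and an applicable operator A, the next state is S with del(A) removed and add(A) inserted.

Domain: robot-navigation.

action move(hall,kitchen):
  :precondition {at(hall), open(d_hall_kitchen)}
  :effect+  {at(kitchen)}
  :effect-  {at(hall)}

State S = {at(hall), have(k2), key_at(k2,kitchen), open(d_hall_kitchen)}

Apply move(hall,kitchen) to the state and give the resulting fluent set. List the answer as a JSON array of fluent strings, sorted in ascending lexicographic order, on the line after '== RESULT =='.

Compute (S \ del) ∪ add:
  pre ⊆ S: {at(hall), open(d_hall_kitchen)} ⊆ S  — applicable
  S \ del = {have(k2), key_at(k2,kitchen), open(d_hall_kitchen)}
  ∪ add   = {at(kitchen), have(k2), key_at(k2,kitchen), open(d_hall_kitchen)}

== RESULT ==
["at(kitchen)", "have(k2)", "key_at(k2,kitchen)", "open(d_hall_kitchen)"]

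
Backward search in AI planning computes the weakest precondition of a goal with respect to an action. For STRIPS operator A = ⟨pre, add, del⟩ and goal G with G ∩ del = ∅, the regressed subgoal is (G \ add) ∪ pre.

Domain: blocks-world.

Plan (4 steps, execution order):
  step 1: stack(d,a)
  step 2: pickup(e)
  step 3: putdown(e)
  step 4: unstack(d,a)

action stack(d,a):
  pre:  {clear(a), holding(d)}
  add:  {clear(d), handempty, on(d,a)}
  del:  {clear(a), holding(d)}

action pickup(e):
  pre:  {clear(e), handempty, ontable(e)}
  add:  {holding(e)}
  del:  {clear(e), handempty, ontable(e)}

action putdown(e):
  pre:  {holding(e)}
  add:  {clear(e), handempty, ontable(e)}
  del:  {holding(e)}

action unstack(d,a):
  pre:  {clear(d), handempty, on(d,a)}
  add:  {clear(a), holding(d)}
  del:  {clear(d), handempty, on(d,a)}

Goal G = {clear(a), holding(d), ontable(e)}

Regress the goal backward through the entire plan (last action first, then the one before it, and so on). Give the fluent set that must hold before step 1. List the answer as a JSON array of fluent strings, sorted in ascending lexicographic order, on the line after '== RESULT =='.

Regress step by step:
  through step 4 (unstack(d,a)): drop {clear(a), holding(d)}, keep {ontable(e)}, require {clear(d), handempty, on(d,a)}
    → {clear(d), handempty, on(d,a), ontable(e)}
  through step 3 (putdown(e)): drop {handempty, ontable(e)}, keep {clear(d), on(d,a)}, require {holding(e)}
    → {clear(d), holding(e), on(d,a)}
  through step 2 (pickup(e)): drop {holding(e)}, keep {clear(d), on(d,a)}, require {clear(e), handempty, ontable(e)}
    → {clear(d), clear(e), handempty, on(d,a), ontable(e)}
  through step 1 (stack(d,a)): drop {clear(d), handempty, on(d,a)}, keep {clear(e), ontable(e)}, require {clear(a), holding(d)}
    → {clear(a), clear(e), holding(d), ontable(e)}

== RESULT ==
["clear(a)", "clear(e)", "holding(d)", "ontable(e)"]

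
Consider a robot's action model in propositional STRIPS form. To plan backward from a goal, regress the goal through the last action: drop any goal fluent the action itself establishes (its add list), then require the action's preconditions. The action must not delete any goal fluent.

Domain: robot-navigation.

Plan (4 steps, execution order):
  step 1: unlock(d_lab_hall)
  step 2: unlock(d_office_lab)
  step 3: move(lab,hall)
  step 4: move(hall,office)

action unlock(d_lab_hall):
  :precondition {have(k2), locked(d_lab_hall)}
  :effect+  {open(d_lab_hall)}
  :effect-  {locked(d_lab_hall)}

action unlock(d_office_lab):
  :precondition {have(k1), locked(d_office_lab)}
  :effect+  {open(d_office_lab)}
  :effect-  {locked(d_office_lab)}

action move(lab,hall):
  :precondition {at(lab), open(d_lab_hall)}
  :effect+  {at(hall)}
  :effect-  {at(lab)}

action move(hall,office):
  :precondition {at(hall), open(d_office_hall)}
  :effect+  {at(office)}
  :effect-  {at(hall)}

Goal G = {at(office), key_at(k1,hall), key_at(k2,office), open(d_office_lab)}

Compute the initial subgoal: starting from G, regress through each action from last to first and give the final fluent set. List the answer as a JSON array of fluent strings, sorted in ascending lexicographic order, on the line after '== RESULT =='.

Work backward from the goal:
  through step 4 (move(hall,office)): drop {at(office)}, keep {key_at(k1,hall), key_at(k2,office), open(d_office_lab)}, require {at(hall), open(d_office_hall)}
    → {at(hall), key_at(k1,hall), key_at(k2,office), open(d_office_hall), open(d_office_lab)}
  through step 3 (move(lab,hall)): drop {at(hall)}, keep {key_at(k1,hall), key_at(k2,office), open(d_office_hall), open(d_office_lab)}, require {at(lab), open(d_lab_hall)}
    → {at(lab), key_at(k1,hall), key_at(k2,office), open(d_lab_hall), open(d_office_hall), open(d_office_lab)}
  through step 2 (unlock(d_office_lab)): drop {open(d_office_lab)}, keep {at(lab), key_at(k1,hall), key_at(k2,office), open(d_lab_hall), open(d_office_hall)}, require {have(k1), locked(d_office_lab)}
    → {at(lab), have(k1), key_at(k1,hall), key_at(k2,office), locked(d_office_lab), open(d_lab_hall), open(d_office_hall)}
  through step 1 (unlock(d_lab_hall)): drop {open(d_lab_hall)}, keep {at(lab), have(k1), key_at(k1,hall), key_at(k2,office), locked(d_office_lab), open(d_office_hall)}, require {have(k2), locked(d_lab_hall)}
    → {at(lab), have(k1), have(k2), key_at(k1,hall), key_at(k2,office), locked(d_lab_hall), locked(d_office_lab), open(d_office_hall)}

== RESULT ==
["at(lab)", "have(k1)", "have(k2)", "key_at(k1,hall)", "key_at(k2,office)", "locked(d_lab_hall)", "locked(d_office_lab)", "open(d_office_hall)"]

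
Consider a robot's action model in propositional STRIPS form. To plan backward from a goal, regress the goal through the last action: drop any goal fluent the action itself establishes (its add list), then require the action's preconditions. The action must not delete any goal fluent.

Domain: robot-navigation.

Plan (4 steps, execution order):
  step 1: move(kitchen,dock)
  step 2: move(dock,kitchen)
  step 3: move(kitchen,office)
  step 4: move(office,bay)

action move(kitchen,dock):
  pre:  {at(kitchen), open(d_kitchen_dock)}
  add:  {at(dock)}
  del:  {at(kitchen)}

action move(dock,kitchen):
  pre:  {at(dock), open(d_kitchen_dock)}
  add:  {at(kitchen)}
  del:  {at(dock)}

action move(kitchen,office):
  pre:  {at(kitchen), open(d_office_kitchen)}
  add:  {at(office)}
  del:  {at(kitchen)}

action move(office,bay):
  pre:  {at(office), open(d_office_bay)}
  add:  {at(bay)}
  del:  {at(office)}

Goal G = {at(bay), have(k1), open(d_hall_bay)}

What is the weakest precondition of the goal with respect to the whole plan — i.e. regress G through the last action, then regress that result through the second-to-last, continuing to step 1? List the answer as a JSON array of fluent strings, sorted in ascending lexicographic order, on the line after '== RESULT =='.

Regress step by step:
  through step 4 (move(office,bay)): drop {at(bay)}, keep {have(k1), open(d_hall_bay)}, require {at(office), open(d_office_bay)}
    → {at(office), have(k1), open(d_hall_bay), open(d_office_bay)}
  through step 3 (move(kitchen,office)): drop {at(office)}, keep {have(k1), open(d_hall_bay), open(d_office_bay)}, require {at(kitchen), open(d_office_kitchen)}
    → {at(kitchen), have(k1), open(d_hall_bay), open(d_office_bay), open(d_office_kitchen)}
  through step 2 (move(dock,kitchen)): drop {at(kitchen)}, keep {have(k1), open(d_hall_bay), open(d_office_bay), open(d_office_kitchen)}, require {at(dock), open(d_kitchen_dock)}
    → {at(dock), have(k1), open(d_hall_bay), open(d_kitchen_dock), open(d_office_bay), open(d_office_kitchen)}
  through step 1 (move(kitchen,dock)): drop {at(dock)}, keep {have(k1), open(d_hall_bay), open(d_kitchen_dock), open(d_office_bay), open(d_office_kitchen)}, require {at(kitchen), open(d_kitchen_dock)}
    → {at(kitchen), have(k1), open(d_hall_bay), open(d_kitchen_dock), open(d_office_bay), open(d_office_kitchen)}

== RESULT ==
["at(kitchen)", "have(k1)", "open(d_hall_bay)", "open(d_kitchen_dock)", "open(d_office_bay)", "open(d_office_kitchen)"]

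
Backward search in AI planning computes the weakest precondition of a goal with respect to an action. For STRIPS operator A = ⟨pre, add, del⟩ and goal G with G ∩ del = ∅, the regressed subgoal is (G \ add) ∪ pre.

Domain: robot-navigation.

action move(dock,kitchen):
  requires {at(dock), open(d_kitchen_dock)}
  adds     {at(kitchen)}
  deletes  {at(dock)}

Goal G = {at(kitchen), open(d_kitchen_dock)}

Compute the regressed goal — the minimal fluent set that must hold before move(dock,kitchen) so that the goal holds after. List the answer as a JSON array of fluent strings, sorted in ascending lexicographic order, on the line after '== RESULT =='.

Compute (G \ add) ∪ pre:
  G ∩ del = {}  (empty — regression defined)
  G \ add = {at(kitchen), open(d_kitchen_dock)} \ {at(kitchen)} = {open(d_kitchen_dock)}
  ∪ pre   = {open(d_kitchen_dock)} ∪ {at(dock), open(d_kitchen_dock)}
          = {at(dock), open(d_kitchen_dock)}

== RESULT ==
["at(dock)", "open(d_kitchen_dock)"]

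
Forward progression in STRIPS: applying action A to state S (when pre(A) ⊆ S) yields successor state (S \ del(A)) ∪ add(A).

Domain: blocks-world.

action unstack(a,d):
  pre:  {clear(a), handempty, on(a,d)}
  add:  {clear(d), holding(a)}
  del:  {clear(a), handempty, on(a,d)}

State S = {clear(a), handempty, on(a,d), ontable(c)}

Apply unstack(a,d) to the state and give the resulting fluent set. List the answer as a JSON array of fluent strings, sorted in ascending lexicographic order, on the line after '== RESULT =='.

Progress:
  pre ⊆ S: {clear(a), handempty, on(a,d)} ⊆ S  — applicable
  S \ del = {ontable(c)}
  ∪ add   = {clear(d), holding(a), ontable(c)}

== RESULT ==
["clear(d)", "holding(a)", "ontable(c)"]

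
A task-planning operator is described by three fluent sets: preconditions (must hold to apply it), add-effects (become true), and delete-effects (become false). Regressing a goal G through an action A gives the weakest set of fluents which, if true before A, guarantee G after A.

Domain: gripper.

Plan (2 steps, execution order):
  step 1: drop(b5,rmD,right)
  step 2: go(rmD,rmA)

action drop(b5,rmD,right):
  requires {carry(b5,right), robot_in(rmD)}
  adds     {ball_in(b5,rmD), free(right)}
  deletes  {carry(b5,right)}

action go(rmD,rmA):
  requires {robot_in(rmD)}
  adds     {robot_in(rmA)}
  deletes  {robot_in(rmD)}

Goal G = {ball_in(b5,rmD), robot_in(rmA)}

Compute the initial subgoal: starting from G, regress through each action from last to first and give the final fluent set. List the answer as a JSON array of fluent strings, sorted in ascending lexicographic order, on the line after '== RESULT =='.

Regress step by step:
  through step 2 (go(rmD,rmA)): drop {robot_in(rmA)}, keep {ball_in(b5,rmD)}, require {robot_in(rmD)}
    → {ball_in(b5,rmD), robot_in(rmD)}
  through step 1 (drop(b5,rmD,right)): drop {ball_in(b5,rmD)}, keep {robot_in(rmD)}, require {carry(b5,right), robot_in(rmD)}
    → {carry(b5,right), robot_in(rmD)}

== RESULT ==
["carry(b5,right)", "robot_in(rmD)"]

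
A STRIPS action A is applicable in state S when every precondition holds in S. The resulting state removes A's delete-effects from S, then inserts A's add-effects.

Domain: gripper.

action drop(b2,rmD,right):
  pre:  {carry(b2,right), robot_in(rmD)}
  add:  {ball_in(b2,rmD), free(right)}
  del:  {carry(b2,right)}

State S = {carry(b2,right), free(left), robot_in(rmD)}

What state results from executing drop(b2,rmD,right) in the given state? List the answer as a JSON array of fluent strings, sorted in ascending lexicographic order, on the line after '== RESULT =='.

Progress:
  pre ⊆ S: {carry(b2,right), robot_in(rmD)} ⊆ S  — applicable
  S \ del = {free(left), robot_in(rmD)}
  ∪ add   = {ball_in(b2,rmD), free(left), free(right), robot_in(rmD)}

== RESULT ==
["ball_in(b2,rmD)", "free(left)", "free(right)", "robot_in(rmD)"]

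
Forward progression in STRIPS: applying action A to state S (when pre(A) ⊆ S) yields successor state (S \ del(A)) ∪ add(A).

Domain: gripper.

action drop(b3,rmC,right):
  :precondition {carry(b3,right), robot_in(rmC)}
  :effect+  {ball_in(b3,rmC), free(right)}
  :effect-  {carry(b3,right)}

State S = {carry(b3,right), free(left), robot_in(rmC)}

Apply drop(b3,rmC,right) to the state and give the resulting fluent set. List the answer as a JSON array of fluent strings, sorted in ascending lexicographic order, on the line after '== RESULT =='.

Compute (S \ del) ∪ add:
  pre ⊆ S: {carry(b3,right), robot_in(rmC)} ⊆ S  — applicable
  S \ del = {free(left), robot_in(rmC)}
  ∪ add   = {ball_in(b3,rmC), free(left), free(right), robot_in(rmC)}

== RESULT ==
["ball_in(b3,rmC)", "free(left)", "free(right)", "robot_in(rmC)"]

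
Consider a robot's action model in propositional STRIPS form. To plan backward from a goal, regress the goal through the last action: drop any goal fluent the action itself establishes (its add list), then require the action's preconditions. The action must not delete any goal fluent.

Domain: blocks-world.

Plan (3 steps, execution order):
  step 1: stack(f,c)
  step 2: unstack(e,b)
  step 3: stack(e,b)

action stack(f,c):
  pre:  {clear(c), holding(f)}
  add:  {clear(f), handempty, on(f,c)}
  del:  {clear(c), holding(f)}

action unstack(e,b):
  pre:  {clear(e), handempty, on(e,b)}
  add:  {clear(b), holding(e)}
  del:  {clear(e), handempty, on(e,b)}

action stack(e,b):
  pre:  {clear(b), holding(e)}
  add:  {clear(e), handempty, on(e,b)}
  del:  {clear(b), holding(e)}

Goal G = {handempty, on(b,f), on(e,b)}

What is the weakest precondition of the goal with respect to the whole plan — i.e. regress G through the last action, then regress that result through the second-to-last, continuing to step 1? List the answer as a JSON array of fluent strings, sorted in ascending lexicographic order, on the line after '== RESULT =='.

Regress step by step:
  through step 3 (stack(e,b)): drop {handempty, on(e,b)}, keep {on(b,f)}, require {clear(b), holding(e)}
    → {clear(b), holding(e), on(b,f)}
  through step 2 (unstack(e,b)): drop {clear(b), holding(e)}, keep {on(b,f)}, require {clear(e), handempty, on(e,b)}
    → {clear(e), handempty, on(b,f), on(e,b)}
  through step 1 (stack(f,c)): drop {handempty}, keep {clear(e), on(b,f), on(e,b)}, require {clear(c), holding(f)}
    → {clear(c), clear(e), holding(f), on(b,f), on(e,b)}

== RESULT ==
["clear(c)", "clear(e)", "holding(f)", "on(b,f)", "on(e,b)"]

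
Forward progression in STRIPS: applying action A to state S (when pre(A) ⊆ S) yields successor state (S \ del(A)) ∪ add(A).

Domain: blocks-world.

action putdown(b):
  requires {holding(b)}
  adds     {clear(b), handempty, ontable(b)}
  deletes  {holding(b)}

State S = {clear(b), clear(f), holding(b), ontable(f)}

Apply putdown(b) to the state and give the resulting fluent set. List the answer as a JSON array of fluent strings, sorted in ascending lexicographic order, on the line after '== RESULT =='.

Compute (S \ del) ∪ add:
  pre ⊆ S: {holding(b)} ⊆ S  — applicable
  S \ del = {clear(b), clear(f), ontable(f)}
  ∪ add   = {clear(b), clear(f), handempty, ontable(b), ontable(f)}

== RESULT ==
["clear(b)", "clear(f)", "handempty", "ontable(b)", "ontable(f)"]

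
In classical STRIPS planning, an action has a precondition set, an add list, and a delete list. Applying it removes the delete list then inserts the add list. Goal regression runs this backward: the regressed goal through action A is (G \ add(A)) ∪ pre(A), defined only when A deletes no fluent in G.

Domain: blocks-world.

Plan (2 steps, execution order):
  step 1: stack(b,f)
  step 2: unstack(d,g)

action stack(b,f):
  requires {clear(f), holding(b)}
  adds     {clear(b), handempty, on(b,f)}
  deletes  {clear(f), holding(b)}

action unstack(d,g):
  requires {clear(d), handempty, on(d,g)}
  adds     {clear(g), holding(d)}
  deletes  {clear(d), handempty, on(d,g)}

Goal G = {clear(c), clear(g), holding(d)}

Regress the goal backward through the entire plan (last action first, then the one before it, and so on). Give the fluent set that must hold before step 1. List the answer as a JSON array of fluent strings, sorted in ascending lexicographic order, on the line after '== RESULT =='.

Work backward from the goal:
  through step 2 (unstack(d,g)): drop {clear(g), holding(d)}, keep {clear(c)}, require {clear(d), handempty, on(d,g)}
    → {clear(c), clear(d), handempty, on(d,g)}
  through step 1 (stack(b,f)): drop {handempty}, keep {clear(c), clear(d), on(d,g)}, require {clear(f), holding(b)}
    → {clear(c), clear(d), clear(f), holding(b), on(d,g)}

== RESULT ==
["clear(c)", "clear(d)", "clear(f)", "holding(b)", "on(d,g)"]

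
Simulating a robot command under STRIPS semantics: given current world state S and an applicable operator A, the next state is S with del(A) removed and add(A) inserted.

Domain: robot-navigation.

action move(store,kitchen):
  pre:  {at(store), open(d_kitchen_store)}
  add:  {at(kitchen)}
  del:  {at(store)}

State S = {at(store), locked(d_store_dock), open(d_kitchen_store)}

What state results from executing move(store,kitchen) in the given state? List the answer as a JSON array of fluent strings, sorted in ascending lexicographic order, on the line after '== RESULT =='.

Progress:
  pre ⊆ S: {at(store), open(d_kitchen_store)} ⊆ S  — applicable
  S \ del = {locked(d_store_dock), open(d_kitchen_store)}
  ∪ add   = {at(kitchen), locked(d_store_dock), open(d_kitchen_store)}

== RESULT ==
["at(kitchen)", "locked(d_store_dock)", "open(d_kitchen_store)"]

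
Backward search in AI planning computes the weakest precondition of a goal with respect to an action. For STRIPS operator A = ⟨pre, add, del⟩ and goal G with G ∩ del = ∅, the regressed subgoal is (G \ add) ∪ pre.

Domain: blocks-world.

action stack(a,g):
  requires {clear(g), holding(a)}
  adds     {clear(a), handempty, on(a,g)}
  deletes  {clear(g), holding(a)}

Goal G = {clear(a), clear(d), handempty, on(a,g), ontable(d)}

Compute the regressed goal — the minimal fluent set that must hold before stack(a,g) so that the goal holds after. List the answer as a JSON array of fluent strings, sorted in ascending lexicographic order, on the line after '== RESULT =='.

Regress:
  G ∩ del = {}  (empty — regression defined)
  G \ add = {clear(a), clear(d), handempty, on(a,g), ontable(d)} \ {clear(a), handempty, on(a,g)} = {clear(d), ontable(d)}
  ∪ pre   = {clear(d), ontable(d)} ∪ {clear(g), holding(a)}
          = {clear(d), clear(g), holding(a), ontable(d)}

== RESULT ==
["clear(d)", "clear(g)", "holding(a)", "ontable(d)"]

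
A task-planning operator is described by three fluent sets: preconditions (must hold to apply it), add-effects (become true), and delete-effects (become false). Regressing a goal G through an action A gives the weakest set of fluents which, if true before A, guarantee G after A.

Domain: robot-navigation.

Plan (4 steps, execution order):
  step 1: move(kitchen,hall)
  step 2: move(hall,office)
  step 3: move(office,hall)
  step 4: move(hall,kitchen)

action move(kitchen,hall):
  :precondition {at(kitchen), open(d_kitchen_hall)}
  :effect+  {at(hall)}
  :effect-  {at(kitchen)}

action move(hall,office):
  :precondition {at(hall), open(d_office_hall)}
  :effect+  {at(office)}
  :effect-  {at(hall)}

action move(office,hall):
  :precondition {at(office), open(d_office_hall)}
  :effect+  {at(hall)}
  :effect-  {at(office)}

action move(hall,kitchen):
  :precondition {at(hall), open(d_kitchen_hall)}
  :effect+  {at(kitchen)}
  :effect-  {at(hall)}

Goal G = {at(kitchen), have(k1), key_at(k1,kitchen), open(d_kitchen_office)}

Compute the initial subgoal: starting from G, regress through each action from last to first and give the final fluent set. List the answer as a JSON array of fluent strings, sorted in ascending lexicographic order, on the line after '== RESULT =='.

Regress step by step:
  through step 4 (move(hall,kitchen)): drop {at(kitchen)}, keep {have(k1), key_at(k1,kitchen), open(d_kitchen_office)}, require {at(hall), open(d_kitchen_hall)}
    → {at(hall), have(k1), key_at(k1,kitchen), open(d_kitchen_hall), open(d_kitchen_office)}
  through step 3 (move(office,hall)): drop {at(hall)}, keep {have(k1), key_at(k1,kitchen), open(d_kitchen_hall), open(d_kitchen_office)}, require {at(office), open(d_office_hall)}
    → {at(office), have(k1), key_at(k1,kitchen), open(d_kitchen_hall), open(d_kitchen_office), open(d_office_hall)}
  through step 2 (move(hall,office)): drop {at(office)}, keep {have(k1), key_at(k1,kitchen), open(d_kitchen_hall), open(d_kitchen_office), open(d_office_hall)}, require {at(hall), open(d_office_hall)}
    → {at(hall), have(k1), key_at(k1,kitchen), open(d_kitchen_hall), open(d_kitchen_office), open(d_office_hall)}
  through step 1 (move(kitchen,hall)): drop {at(hall)}, keep {have(k1), key_at(k1,kitchen), open(d_kitchen_hall), open(d_kitchen_office), open(d_office_hall)}, require {at(kitchen), open(d_kitchen_hall)}
    → {at(kitchen), have(k1), key_at(k1,kitchen), open(d_kitchen_hall), open(d_kitchen_office), open(d_office_hall)}

== RESULT ==
["at(kitchen)", "have(k1)", "key_at(k1,kitchen)", "open(d_kitchen_hall)", "open(d_kitchen_office)", "open(d_office_hall)"]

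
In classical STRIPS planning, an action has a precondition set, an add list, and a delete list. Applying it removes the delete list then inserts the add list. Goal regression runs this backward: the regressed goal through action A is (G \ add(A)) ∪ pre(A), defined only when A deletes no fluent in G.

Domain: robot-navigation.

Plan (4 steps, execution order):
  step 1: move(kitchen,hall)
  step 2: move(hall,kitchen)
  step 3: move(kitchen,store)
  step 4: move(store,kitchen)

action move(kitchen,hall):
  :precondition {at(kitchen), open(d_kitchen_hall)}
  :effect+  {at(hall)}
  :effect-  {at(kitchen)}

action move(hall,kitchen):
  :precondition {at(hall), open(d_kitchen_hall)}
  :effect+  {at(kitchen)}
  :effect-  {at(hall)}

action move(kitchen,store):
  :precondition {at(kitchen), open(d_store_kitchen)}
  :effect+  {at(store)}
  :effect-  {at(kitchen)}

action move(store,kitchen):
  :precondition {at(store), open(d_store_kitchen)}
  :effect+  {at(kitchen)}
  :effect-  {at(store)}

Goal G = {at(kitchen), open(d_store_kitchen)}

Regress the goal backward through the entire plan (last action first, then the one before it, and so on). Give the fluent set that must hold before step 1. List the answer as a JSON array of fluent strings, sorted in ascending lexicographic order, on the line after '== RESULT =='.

Work backward from the goal:
  through step 4 (move(store,kitchen)): drop {at(kitchen)}, keep {open(d_store_kitchen)}, require {at(store), open(d_store_kitchen)}
    → {at(store), open(d_store_kitchen)}
  through step 3 (move(kitchen,store)): drop {at(store)}, keep {open(d_store_kitchen)}, require {at(kitchen), open(d_store_kitchen)}
    → {at(kitchen), open(d_store_kitchen)}
  through step 2 (move(hall,kitchen)): drop {at(kitchen)}, keep {open(d_store_kitchen)}, require {at(hall), open(d_kitchen_hall)}
    → {at(hall), open(d_kitchen_hall), open(d_store_kitchen)}
  through step 1 (move(kitchen,hall)): drop {at(hall)}, keep {open(d_kitchen_hall), open(d_store_kitchen)}, require {at(kitchen), open(d_kitchen_hall)}
    → {at(kitchen), open(d_kitchen_hall), open(d_store_kitchen)}

== RESULT ==
["at(kitchen)", "open(d_kitchen_hall)", "open(d_store_kitchen)"]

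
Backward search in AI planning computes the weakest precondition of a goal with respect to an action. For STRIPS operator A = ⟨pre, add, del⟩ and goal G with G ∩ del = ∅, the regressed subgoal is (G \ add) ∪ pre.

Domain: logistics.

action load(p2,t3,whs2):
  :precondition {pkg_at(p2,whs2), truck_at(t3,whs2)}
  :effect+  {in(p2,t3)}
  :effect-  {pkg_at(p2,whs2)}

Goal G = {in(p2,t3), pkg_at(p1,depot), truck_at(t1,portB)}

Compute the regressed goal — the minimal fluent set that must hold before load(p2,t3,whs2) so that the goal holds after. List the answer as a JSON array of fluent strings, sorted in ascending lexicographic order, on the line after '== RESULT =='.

Compute (G \ add) ∪ pre:
  G ∩ del = {}  (empty — regression defined)
  G \ add = {in(p2,t3), pkg_at(p1,depot), truck_at(t1,portB)} \ {in(p2,t3)} = {pkg_at(p1,depot), truck_at(t1,portB)}
  ∪ pre   = {pkg_at(p1,depot), truck_at(t1,portB)} ∪ {pkg_at(p2,whs2), truck_at(t3,whs2)}
          = {pkg_at(p1,depot), pkg_at(p2,whs2), truck_at(t1,portB), truck_at(t3,whs2)}

== RESULT ==
["pkg_at(p1,depot)", "pkg_at(p2,whs2)", "truck_at(t1,portB)", "truck_at(t3,whs2)"]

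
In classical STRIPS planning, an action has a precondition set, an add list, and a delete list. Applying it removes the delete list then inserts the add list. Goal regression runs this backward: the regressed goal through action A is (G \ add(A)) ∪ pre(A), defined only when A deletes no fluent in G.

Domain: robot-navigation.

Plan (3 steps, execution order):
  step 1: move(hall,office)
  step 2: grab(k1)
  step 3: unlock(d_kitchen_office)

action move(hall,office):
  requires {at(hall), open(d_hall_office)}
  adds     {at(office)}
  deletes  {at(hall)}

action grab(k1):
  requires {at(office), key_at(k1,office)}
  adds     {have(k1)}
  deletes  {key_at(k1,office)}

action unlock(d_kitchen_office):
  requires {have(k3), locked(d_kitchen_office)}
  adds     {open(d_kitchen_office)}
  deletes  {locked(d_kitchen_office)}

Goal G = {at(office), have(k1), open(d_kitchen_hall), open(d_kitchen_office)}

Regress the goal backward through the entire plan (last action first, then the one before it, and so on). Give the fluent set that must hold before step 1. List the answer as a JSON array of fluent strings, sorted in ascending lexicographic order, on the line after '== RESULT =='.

Regress step by step:
  through step 3 (unlock(d_kitchen_office)): drop {open(d_kitchen_office)}, keep {at(office), have(k1), open(d_kitchen_hall)}, require {have(k3), locked(d_kitchen_office)}
    → {at(office), have(k1), have(k3), locked(d_kitchen_office), open(d_kitchen_hall)}
  through step 2 (grab(k1)): drop {have(k1)}, keep {at(office), have(k3), locked(d_kitchen_office), open(d_kitchen_hall)}, require {at(office), key_at(k1,office)}
    → {at(office), have(k3), key_at(k1,office), locked(d_kitchen_office), open(d_kitchen_hall)}
  through step 1 (move(hall,office)): drop {at(office)}, keep {have(k3), key_at(k1,office), locked(d_kitchen_office), open(d_kitchen_hall)}, require {at(hall), open(d_hall_office)}
    → {at(hall), have(k3), key_at(k1,office), locked(d_kitchen_office), open(d_hall_office), open(d_kitchen_hall)}

== RESULT ==
["at(hall)", "have(k3)", "key_at(k1,office)", "locked(d_kitchen_office)", "open(d_hall_office)", "open(d_kitchen_hall)"]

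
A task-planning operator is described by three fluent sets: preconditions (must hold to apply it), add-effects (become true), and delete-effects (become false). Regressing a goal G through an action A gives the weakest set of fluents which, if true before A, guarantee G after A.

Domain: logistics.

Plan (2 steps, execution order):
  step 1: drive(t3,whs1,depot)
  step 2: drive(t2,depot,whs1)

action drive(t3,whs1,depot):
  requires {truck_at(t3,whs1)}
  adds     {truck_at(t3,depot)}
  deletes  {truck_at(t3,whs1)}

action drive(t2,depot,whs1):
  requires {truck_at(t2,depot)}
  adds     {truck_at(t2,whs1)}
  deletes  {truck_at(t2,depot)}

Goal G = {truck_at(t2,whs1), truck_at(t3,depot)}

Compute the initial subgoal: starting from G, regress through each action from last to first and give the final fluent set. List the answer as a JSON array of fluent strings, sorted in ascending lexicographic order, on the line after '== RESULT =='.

Regress step by step:
  through step 2 (drive(t2,depot,whs1)): drop {truck_at(t2,whs1)}, keep {truck_at(t3,depot)}, require {truck_at(t2,depot)}
    → {truck_at(t2,depot), truck_at(t3,depot)}
  through step 1 (drive(t3,whs1,depot)): drop {truck_at(t3,depot)}, keep {truck_at(t2,depot)}, require {truck_at(t3,whs1)}
    → {truck_at(t2,depot), truck_at(t3,whs1)}

== RESULT ==
["truck_at(t2,depot)", "truck_at(t3,whs1)"]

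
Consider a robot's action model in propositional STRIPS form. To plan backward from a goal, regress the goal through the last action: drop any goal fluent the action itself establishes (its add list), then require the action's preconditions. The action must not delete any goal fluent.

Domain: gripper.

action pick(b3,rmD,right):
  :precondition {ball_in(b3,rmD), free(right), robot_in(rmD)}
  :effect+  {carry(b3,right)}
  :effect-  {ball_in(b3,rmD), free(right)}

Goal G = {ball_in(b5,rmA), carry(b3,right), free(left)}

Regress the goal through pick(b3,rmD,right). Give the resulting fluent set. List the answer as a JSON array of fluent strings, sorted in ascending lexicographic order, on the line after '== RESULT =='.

Regress:
  G ∩ del = {}  (empty — regression defined)
  G \ add = {ball_in(b5,rmA), carry(b3,right), free(left)} \ {carry(b3,right)} = {ball_in(b5,rmA), free(left)}
  ∪ pre   = {ball_in(b5,rmA), free(left)} ∪ {ball_in(b3,rmD), free(right), robot_in(rmD)}
          = {ball_in(b3,rmD), ball_in(b5,rmA), free(left), free(right), robot_in(rmD)}

== RESULT ==
["ball_in(b3,rmD)", "ball_in(b5,rmA)", "free(left)", "free(right)", "robot_in(rmD)"]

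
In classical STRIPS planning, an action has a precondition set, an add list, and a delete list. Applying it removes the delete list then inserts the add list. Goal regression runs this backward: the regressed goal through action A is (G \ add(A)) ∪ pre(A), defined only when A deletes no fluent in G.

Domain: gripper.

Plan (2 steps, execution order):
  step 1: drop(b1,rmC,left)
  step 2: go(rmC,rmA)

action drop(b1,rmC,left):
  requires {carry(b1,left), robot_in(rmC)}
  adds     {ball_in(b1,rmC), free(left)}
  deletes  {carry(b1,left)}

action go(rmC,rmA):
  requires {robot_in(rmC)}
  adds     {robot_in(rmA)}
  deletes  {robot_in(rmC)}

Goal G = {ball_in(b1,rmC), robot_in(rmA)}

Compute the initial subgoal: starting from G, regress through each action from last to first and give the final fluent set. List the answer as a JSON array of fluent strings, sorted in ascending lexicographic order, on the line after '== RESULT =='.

Regress step by step:
  through step 2 (go(rmC,rmA)): drop {robot_in(rmA)}, keep {ball_in(b1,rmC)}, require {robot_in(rmC)}
    → {ball_in(b1,rmC), robot_in(rmC)}
  through step 1 (drop(b1,rmC,left)): drop {ball_in(b1,rmC)}, keep {robot_in(rmC)}, require {carry(b1,left), robot_in(rmC)}
    → {carry(b1,left), robot_in(rmC)}

== RESULT ==
["carry(b1,left)", "robot_in(rmC)"]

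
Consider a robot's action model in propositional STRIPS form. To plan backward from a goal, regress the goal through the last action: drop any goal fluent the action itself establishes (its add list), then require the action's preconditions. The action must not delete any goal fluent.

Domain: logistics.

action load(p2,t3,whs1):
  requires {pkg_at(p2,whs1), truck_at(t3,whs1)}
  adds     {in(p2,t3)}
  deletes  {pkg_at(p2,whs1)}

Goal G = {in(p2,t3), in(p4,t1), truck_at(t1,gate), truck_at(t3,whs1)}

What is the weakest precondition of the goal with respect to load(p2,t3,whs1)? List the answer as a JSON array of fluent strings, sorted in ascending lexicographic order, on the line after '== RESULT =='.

Regress:
  G ∩ del = {}  (empty — regression defined)
  G \ add = {in(p2,t3), in(p4,t1), truck_at(t1,gate), truck_at(t3,whs1)} \ {in(p2,t3)} = {in(p4,t1), truck_at(t1,gate), truck_at(t3,whs1)}
  ∪ pre   = {in(p4,t1), truck_at(t1,gate), truck_at(t3,whs1)} ∪ {pkg_at(p2,whs1), truck_at(t3,whs1)}
          = {in(p4,t1), pkg_at(p2,whs1), truck_at(t1,gate), truck_at(t3,whs1)}

== RESULT ==
["in(p4,t1)", "pkg_at(p2,whs1)", "truck_at(t1,gate)", "truck_at(t3,whs1)"]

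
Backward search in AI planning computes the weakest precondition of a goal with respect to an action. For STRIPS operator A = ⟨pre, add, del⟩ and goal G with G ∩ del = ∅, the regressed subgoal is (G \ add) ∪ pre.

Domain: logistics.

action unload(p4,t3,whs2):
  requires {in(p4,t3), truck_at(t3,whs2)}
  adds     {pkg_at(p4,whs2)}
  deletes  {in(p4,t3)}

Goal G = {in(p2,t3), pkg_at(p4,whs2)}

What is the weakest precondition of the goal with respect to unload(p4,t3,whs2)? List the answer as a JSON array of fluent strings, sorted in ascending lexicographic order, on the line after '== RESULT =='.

Regress:
  G ∩ del = {}  (empty — regression defined)
  G \ add = {in(p2,t3), pkg_at(p4,whs2)} \ {pkg_at(p4,whs2)} = {in(p2,t3)}
  ∪ pre   = {in(p2,t3)} ∪ {in(p4,t3), truck_at(t3,whs2)}
          = {in(p2,t3), in(p4,t3), truck_at(t3,whs2)}

== RESULT ==
["in(p2,t3)", "in(p4,t3)", "truck_at(t3,whs2)"]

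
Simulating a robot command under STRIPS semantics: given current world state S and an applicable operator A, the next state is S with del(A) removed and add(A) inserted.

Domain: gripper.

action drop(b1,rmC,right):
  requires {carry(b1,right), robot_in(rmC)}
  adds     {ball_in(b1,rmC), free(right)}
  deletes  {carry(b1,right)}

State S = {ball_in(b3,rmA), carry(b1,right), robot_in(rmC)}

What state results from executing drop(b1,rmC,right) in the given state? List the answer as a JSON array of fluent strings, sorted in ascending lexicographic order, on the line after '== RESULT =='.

Compute (S \ del) ∪ add:
  pre ⊆ S: {carry(b1,right), robot_in(rmC)} ⊆ S  — applicable
  S \ del = {ball_in(b3,rmA), robot_in(rmC)}
  ∪ add   = {ball_in(b1,rmC), ball_in(b3,rmA), free(right), robot_in(rmC)}

== RESULT ==
["ball_in(b1,rmC)", "ball_in(b3,rmA)", "free(right)", "robot_in(rmC)"]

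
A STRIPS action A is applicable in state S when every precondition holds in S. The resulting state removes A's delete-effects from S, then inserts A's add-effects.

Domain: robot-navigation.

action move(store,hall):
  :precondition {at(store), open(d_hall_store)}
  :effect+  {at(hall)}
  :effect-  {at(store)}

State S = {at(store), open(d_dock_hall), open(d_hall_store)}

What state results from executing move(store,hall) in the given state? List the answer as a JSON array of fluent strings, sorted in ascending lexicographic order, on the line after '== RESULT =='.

Compute (S \ del) ∪ add:
  pre ⊆ S: {at(store), open(d_hall_store)} ⊆ S  — applicable
  S \ del = {open(d_dock_hall), open(d_hall_store)}
  ∪ add   = {at(hall), open(d_dock_hall), open(d_hall_store)}

== RESULT ==
["at(hall)", "open(d_dock_hall)", "open(d_hall_store)"]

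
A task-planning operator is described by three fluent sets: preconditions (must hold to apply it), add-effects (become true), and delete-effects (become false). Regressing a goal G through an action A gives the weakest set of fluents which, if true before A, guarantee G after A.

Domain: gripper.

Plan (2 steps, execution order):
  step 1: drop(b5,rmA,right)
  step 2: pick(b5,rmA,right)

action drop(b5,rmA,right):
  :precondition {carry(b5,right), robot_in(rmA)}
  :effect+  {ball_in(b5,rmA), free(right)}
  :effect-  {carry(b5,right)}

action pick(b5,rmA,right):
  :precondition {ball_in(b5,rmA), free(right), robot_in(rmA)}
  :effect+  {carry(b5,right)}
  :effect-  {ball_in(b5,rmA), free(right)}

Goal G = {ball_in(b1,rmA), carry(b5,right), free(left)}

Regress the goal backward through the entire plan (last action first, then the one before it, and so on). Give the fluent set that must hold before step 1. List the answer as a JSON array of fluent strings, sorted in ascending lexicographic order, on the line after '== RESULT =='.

Regress step by step:
  through step 2 (pick(b5,rmA,right)): drop {carry(b5,right)}, keep {ball_in(b1,rmA), free(left)}, require {ball_in(b5,rmA), free(right), robot_in(rmA)}
    → {ball_in(b1,rmA), ball_in(b5,rmA), free(left), free(right), robot_in(rmA)}
  through step 1 (drop(b5,rmA,right)): drop {ball_in(b5,rmA), free(right)}, keep {ball_in(b1,rmA), free(left), robot_in(rmA)}, require {carry(b5,right), robot_in(rmA)}
    → {ball_in(b1,rmA), carry(b5,right), free(left), robot_in(rmA)}

== RESULT ==
["ball_in(b1,rmA)", "carry(b5,right)", "free(left)", "robot_in(rmA)"]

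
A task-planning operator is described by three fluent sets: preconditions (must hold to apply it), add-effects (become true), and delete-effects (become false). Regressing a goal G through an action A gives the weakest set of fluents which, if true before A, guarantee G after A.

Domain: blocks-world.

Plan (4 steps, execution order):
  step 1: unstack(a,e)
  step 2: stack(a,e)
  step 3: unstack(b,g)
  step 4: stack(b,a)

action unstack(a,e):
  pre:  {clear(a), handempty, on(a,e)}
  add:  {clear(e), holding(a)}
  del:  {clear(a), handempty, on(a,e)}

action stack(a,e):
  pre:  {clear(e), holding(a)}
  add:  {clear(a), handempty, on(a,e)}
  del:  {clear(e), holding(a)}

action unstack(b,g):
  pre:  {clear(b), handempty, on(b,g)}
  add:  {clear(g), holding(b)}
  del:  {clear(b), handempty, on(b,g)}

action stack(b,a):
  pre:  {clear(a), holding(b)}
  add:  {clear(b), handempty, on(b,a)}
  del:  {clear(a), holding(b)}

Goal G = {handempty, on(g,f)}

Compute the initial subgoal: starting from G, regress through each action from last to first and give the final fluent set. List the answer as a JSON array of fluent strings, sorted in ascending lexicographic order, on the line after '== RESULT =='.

Regress step by step:
  through step 4 (stack(b,a)): drop {handempty}, keep {on(g,f)}, require {clear(a), holding(b)}
    → {clear(a), holding(b), on(g,f)}
  through step 3 (unstack(b,g)): drop {holding(b)}, keep {clear(a), on(g,f)}, require {clear(b), handempty, on(b,g)}
    → {clear(a), clear(b), handempty, on(b,g), on(g,f)}
  through step 2 (stack(a,e)): drop {clear(a), handempty}, keep {clear(b), on(b,g), on(g,f)}, require {clear(e), holding(a)}
    → {clear(b), clear(e), holding(a), on(b,g), on(g,f)}
  through step 1 (unstack(a,e)): drop {clear(e), holding(a)}, keep {clear(b), on(b,g), on(g,f)}, require {clear(a), handempty, on(a,e)}
    → {clear(a), clear(b), handempty, on(a,e), on(b,g), on(g,f)}

== RESULT ==
["clear(a)", "clear(b)", "handempty", "on(a,e)", "on(b,g)", "on(g,f)"]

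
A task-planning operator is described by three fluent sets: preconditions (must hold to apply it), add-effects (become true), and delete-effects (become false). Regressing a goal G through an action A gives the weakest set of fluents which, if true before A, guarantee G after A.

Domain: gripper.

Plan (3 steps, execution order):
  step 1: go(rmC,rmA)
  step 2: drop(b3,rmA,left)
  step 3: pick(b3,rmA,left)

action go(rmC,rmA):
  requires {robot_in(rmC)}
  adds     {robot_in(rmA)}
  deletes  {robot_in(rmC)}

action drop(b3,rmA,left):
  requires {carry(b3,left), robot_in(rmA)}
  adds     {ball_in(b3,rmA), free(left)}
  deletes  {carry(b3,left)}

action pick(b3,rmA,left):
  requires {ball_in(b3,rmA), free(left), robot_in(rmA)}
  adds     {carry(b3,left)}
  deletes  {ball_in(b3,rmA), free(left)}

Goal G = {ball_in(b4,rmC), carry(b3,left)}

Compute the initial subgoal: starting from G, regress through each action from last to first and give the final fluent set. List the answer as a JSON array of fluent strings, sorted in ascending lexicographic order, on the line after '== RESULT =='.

Work backward from the goal:
  through step 3 (pick(b3,rmA,left)): drop {carry(b3,left)}, keep {ball_in(b4,rmC)}, require {ball_in(b3,rmA), free(left), robot_in(rmA)}
    → {ball_in(b3,rmA), ball_in(b4,rmC), free(left), robot_in(rmA)}
  through step 2 (drop(b3,rmA,left)): drop {ball_in(b3,rmA), free(left)}, keep {ball_in(b4,rmC), robot_in(rmA)}, require {carry(b3,left), robot_in(rmA)}
    → {ball_in(b4,rmC), carry(b3,left), robot_in(rmA)}
  through step 1 (go(rmC,rmA)): drop {robot_in(rmA)}, keep {ball_in(b4,rmC), carry(b3,left)}, require {robot_in(rmC)}
    → {ball_in(b4,rmC), carry(b3,left), robot_in(rmC)}

== RESULT ==
["ball_in(b4,rmC)", "carry(b3,left)", "robot_in(rmC)"]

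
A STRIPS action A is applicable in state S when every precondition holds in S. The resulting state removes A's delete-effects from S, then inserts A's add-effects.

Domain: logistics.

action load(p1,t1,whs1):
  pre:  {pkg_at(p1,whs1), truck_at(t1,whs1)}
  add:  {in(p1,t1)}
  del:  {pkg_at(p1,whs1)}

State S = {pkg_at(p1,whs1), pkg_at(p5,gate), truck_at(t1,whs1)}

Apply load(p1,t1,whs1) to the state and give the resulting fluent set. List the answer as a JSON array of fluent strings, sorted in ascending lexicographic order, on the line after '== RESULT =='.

Progress:
  pre ⊆ S: {pkg_at(p1,whs1), truck_at(t1,whs1)} ⊆ S  — applicable
  S \ del = {pkg_at(p5,gate), truck_at(t1,whs1)}
  ∪ add   = {in(p1,t1), pkg_at(p5,gate), truck_at(t1,whs1)}

== RESULT ==
["in(p1,t1)", "pkg_at(p5,gate)", "truck_at(t1,whs1)"]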